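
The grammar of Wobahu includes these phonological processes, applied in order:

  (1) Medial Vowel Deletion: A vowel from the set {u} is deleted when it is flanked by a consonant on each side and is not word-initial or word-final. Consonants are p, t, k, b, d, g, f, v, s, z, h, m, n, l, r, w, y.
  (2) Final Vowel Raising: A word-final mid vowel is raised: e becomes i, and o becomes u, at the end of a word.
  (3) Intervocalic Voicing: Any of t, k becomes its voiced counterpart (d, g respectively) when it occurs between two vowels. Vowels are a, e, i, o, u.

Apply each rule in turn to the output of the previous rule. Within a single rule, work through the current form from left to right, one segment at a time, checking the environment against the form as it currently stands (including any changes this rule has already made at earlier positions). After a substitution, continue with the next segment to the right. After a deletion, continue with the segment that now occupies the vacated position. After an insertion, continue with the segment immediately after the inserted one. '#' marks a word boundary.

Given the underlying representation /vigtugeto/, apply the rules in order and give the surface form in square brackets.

[vigtgedu]

(1) Medial Vowel Deletion: [vigtugeto] → [vigtgeto]
(2) Final Vowel Raising: [vigtgeto] → [vigtgetu]
(3) Intervocalic Voicing: [vigtgetu] → [vigtgedu]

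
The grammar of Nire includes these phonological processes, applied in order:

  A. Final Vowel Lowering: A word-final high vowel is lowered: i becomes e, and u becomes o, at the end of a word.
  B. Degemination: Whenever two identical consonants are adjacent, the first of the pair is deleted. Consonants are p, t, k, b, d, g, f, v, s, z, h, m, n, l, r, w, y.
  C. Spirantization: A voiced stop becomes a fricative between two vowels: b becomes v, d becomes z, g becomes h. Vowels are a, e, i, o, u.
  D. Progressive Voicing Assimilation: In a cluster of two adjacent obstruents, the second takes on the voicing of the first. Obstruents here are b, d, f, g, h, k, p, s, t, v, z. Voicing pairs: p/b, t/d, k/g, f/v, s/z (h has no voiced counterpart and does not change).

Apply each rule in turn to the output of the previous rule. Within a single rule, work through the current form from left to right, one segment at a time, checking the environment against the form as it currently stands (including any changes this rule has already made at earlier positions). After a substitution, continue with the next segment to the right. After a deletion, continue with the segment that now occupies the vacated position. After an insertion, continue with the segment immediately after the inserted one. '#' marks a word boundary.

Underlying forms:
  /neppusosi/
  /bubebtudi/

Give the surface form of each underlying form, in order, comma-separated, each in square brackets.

[nepusose], [buvebduze]

/neppusosi/:
  A Final Vowel Lowering: [neppusosi] → [neppusose]
  B Degemination: [neppusose] → [nepusose]
  C Spirantization: no change — [nepusose]
  D Progressive Voicing Assimilation: no change — [nepusose]
/bubebtudi/:
  A Final Vowel Lowering: [bubebtudi] → [bubebtude]
  B Degemination: no change — [bubebtude]
  C Spirantization: [bubebtude] → [buvebtuze]
  D Progressive Voicing Assimilation: [buvebtuze] → [buvebduze]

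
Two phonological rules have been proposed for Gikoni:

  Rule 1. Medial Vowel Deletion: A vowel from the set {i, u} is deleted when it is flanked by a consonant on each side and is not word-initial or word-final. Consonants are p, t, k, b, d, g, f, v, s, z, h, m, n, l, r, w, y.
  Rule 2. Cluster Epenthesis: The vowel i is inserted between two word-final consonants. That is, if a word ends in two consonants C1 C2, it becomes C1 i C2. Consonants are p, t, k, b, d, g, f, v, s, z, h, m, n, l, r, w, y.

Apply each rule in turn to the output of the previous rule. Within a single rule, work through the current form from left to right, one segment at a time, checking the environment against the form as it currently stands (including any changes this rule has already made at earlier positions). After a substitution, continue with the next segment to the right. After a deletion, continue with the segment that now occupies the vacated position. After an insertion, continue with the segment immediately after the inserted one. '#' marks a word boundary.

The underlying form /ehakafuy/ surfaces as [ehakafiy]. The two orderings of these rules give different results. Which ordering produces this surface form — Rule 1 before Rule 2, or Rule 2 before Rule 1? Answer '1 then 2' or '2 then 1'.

1 then 2

Order 1 then 2:
  1 Medial Vowel Deletion: [ehakafuy] → [ehakafy]
  2 Cluster Epenthesis: [ehakafy] → [ehakafiy]
  result: [ehakafiy]
Order 2 then 1:
  2 Cluster Epenthesis: no change — [ehakafuy]
  1 Medial Vowel Deletion: [ehakafuy] → [ehakafy]
  result: [ehakafy]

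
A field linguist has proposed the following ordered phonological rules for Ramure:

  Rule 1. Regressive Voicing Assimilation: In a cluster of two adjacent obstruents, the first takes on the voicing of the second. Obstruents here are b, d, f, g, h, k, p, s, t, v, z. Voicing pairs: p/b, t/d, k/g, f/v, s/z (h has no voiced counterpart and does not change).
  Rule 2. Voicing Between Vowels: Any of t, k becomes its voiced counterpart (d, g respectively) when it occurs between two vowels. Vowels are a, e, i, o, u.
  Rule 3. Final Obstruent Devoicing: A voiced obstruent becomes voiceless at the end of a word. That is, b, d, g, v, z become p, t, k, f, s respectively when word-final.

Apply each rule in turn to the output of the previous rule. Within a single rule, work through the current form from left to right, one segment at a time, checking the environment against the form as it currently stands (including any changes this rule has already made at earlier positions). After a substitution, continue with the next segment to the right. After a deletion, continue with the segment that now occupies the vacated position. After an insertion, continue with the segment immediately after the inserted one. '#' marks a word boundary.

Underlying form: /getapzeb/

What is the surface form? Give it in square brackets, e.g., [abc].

Rule 1 Regressive Voicing Assimilation: [getapzeb] → [getabzeb]
Rule 2 Voicing Between Vowels: [getabzeb] → [gedabzeb]
Rule 3 Final Obstruent Devoicing: [gedabzeb] → [gedabzep]

[gedabzep]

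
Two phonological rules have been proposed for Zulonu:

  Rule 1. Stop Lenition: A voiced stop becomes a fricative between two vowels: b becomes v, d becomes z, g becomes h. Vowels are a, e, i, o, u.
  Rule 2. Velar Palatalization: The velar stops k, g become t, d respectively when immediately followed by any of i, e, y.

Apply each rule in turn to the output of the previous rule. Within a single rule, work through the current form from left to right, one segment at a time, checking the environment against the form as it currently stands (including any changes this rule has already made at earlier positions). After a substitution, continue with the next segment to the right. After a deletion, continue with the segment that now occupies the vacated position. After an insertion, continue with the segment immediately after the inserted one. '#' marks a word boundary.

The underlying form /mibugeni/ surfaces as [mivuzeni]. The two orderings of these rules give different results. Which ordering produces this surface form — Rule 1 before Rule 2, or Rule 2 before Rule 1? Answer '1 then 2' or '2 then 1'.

2 then 1

Order 1 then 2:
  1 Stop Lenition: [mibugeni] → [mivuheni]
  2 Velar Palatalization: no change — [mivuheni]
  result: [mivuheni]
Order 2 then 1:
  2 Velar Palatalization: [mibugeni] → [mibudeni]
  1 Stop Lenition: [mibudeni] → [mivuzeni]
  result: [mivuzeni]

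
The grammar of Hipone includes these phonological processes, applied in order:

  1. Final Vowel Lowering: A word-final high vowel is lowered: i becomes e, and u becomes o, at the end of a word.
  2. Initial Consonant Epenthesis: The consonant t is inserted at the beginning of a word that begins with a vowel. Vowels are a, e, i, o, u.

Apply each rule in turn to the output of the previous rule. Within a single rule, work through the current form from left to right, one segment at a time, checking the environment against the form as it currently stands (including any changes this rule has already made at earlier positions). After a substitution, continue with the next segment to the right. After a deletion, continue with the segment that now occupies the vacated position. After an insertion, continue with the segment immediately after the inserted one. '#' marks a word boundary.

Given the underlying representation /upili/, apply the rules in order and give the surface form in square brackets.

[tupile]

1 Final Vowel Lowering: [upili] → [upile]
2 Initial Consonant Epenthesis: [upile] → [tupile]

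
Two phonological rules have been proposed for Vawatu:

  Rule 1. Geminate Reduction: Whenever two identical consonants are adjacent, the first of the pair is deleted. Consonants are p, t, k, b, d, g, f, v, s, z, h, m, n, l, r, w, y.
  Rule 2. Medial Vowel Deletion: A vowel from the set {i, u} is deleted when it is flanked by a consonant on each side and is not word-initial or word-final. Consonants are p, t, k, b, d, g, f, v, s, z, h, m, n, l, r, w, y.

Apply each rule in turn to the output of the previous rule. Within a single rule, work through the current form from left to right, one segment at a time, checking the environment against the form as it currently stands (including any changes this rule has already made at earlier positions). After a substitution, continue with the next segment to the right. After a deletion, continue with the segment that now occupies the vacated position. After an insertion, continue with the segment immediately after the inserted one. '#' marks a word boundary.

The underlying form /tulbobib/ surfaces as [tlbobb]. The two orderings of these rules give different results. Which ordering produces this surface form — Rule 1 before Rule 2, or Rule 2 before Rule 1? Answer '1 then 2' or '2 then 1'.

Order 1 then 2:
  1 Geminate Reduction: no change — [tulbobib]
  2 Medial Vowel Deletion: [tulbobib] → [tlbobb]
  result: [tlbobb]
Order 2 then 1:
  2 Medial Vowel Deletion: [tulbobib] → [tlbobb]
  1 Geminate Reduction: [tlbobb] → [tlbob]
  result: [tlbob]

1 then 2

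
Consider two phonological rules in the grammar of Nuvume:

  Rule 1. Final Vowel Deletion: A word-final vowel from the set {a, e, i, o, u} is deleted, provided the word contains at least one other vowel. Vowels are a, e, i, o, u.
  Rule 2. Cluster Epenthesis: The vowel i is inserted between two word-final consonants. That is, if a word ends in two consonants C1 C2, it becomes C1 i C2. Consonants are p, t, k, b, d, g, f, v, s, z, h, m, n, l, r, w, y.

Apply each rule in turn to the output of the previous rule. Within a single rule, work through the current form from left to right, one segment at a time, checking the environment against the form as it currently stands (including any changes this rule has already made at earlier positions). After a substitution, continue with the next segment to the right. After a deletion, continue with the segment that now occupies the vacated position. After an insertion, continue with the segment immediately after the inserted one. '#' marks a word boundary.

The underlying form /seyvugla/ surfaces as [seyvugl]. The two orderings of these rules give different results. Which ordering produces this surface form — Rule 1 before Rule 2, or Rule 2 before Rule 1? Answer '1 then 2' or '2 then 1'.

2 then 1

Order 1 then 2:
  1 Final Vowel Deletion: [seyvugla] → [seyvugl]
  2 Cluster Epenthesis: [seyvugl] → [seyvugil]
  result: [seyvugil]
Order 2 then 1:
  2 Cluster Epenthesis: no change — [seyvugla]
  1 Final Vowel Deletion: [seyvugla] → [seyvugl]
  result: [seyvugl]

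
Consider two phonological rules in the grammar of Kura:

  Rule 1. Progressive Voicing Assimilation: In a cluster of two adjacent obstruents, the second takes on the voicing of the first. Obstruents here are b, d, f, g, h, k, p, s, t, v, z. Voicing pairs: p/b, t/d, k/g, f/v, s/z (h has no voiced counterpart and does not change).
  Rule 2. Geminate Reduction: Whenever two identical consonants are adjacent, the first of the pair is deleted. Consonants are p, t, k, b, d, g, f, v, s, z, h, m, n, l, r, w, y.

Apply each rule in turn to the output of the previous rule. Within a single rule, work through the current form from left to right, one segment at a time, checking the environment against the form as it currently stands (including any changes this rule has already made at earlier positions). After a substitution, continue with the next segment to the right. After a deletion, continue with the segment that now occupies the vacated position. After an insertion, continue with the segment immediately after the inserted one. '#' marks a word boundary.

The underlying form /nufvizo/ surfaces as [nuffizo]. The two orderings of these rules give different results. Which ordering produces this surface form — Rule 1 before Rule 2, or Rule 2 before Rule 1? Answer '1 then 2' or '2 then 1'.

2 then 1

Order 1 then 2:
  1 Progressive Voicing Assimilation: [nufvizo] → [nuffizo]
  2 Geminate Reduction: [nuffizo] → [nufizo]
  result: [nufizo]
Order 2 then 1:
  2 Geminate Reduction: no change — [nufvizo]
  1 Progressive Voicing Assimilation: [nufvizo] → [nuffizo]
  result: [nuffizo]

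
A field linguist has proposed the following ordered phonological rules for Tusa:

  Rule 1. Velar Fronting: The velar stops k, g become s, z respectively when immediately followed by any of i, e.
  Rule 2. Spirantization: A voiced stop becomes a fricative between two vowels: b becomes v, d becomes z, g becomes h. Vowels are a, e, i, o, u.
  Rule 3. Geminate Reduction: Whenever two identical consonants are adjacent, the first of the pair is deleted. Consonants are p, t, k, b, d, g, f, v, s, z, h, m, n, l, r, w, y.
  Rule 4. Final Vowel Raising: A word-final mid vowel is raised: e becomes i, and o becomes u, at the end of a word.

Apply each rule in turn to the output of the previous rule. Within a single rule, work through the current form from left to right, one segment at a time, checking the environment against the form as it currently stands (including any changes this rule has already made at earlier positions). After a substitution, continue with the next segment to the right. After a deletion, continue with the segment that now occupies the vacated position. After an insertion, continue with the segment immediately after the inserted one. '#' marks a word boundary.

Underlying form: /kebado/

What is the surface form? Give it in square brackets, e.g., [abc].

Rule 1 Velar Fronting: [kebado] → [sebado]
Rule 2 Spirantization: [sebado] → [sevazo]
Rule 3 Geminate Reduction: no change — [sevazo]
Rule 4 Final Vowel Raising: [sevazo] → [sevazu]

[sevazu]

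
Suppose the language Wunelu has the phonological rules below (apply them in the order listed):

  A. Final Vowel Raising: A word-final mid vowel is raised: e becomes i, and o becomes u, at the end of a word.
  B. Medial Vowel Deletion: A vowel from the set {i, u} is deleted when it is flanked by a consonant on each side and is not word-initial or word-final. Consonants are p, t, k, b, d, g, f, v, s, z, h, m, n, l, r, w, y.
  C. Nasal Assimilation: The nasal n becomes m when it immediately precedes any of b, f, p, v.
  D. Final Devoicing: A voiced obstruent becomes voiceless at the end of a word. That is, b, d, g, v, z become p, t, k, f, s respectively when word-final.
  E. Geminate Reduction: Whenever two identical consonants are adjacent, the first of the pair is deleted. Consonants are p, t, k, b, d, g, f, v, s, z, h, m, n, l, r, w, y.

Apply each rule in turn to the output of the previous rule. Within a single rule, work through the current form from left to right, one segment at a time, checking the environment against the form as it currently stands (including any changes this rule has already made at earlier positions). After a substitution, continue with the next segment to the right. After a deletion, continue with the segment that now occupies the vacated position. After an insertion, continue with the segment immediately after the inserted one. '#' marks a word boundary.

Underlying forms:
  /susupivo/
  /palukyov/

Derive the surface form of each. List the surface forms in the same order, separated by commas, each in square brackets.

/susupivo/:
  A Final Vowel Raising: [susupivo] → [susupivu]
  B Medial Vowel Deletion: [susupivu] → [sspvu]
  C Nasal Assimilation: no change — [sspvu]
  D Final Devoicing: no change — [sspvu]
  E Geminate Reduction: [sspvu] → [spvu]
/palukyov/:
  A Final Vowel Raising: no change — [palukyov]
  B Medial Vowel Deletion: [palukyov] → [palkyov]
  C Nasal Assimilation: no change — [palkyov]
  D Final Devoicing: [palkyov] → [palkyof]
  E Geminate Reduction: no change — [palkyof]

[spvu], [palkyof]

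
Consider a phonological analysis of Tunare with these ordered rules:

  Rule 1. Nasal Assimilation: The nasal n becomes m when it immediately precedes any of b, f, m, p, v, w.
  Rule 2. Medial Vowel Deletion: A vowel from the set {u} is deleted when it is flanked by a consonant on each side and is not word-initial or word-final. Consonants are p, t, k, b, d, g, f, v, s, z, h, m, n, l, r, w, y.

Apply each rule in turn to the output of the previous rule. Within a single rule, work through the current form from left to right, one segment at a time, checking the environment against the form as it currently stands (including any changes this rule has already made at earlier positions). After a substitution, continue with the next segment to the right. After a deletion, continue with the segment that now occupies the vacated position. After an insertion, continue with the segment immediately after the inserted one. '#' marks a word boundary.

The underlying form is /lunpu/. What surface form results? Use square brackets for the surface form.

[lmpu]

Rule 1 Nasal Assimilation: [lunpu] → [lumpu]
Rule 2 Medial Vowel Deletion: [lumpu] → [lmpu]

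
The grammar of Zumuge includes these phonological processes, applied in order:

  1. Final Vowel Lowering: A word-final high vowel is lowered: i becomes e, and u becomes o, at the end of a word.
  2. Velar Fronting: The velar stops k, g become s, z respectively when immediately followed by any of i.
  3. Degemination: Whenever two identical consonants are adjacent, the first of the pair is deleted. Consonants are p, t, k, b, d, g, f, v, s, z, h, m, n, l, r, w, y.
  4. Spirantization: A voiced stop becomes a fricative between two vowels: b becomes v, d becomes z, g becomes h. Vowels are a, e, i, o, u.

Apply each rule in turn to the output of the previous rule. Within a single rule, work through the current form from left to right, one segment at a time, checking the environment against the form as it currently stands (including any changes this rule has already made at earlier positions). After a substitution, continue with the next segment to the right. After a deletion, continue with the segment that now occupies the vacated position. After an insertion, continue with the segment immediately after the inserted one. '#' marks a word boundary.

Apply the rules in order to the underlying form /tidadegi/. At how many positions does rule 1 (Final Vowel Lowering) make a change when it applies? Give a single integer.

1

1 Final Vowel Lowering: [tidadegi] → [tidadege]
2 Velar Fronting: no change — [tidadege]
3 Degemination: no change — [tidadege]
4 Spirantization: [tidadege] → [tizazehe]
Rule 1 changed 1 position(s).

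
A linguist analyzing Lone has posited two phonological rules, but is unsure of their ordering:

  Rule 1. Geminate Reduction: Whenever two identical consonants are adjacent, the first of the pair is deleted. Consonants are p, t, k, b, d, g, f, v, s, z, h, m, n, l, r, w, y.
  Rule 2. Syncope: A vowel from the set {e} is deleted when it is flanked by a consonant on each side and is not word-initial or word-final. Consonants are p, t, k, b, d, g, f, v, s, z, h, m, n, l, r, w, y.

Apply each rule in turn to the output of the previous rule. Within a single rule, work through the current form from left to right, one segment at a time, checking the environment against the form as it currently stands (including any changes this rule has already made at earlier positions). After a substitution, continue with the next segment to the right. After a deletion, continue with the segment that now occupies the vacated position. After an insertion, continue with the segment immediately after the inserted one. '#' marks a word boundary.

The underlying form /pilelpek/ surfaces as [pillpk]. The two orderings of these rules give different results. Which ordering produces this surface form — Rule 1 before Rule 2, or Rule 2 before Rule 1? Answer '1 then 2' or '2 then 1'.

Order 1 then 2:
  1 Geminate Reduction: no change — [pilelpek]
  2 Syncope: [pilelpek] → [pillpk]
  result: [pillpk]
Order 2 then 1:
  2 Syncope: [pilelpek] → [pillpk]
  1 Geminate Reduction: [pillpk] → [pilpk]
  result: [pilpk]

1 then 2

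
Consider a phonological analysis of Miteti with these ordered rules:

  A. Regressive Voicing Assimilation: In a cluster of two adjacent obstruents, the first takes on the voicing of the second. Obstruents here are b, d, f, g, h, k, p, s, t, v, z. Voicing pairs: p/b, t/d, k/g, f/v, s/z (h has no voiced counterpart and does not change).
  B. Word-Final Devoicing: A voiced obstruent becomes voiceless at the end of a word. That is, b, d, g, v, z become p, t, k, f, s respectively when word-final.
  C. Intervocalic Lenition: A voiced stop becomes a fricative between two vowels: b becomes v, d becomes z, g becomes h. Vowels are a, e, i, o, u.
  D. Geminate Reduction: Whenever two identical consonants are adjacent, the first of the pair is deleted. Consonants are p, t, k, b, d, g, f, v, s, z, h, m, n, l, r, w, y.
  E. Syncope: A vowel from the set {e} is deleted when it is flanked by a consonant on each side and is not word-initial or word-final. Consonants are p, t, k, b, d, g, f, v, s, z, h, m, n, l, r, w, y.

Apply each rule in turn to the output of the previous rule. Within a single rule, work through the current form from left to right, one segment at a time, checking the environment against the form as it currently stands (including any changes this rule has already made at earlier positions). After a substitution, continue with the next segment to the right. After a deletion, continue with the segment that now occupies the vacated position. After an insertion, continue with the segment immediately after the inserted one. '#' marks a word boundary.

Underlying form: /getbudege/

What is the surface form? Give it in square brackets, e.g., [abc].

A Regressive Voicing Assimilation: [getbudege] → [gedbudege]
B Word-Final Devoicing: no change — [gedbudege]
C Intervocalic Lenition: [gedbudege] → [gedbuzehe]
D Geminate Reduction: no change — [gedbuzehe]
E Syncope: [gedbuzehe] → [gdbuzhe]

[gdbuzhe]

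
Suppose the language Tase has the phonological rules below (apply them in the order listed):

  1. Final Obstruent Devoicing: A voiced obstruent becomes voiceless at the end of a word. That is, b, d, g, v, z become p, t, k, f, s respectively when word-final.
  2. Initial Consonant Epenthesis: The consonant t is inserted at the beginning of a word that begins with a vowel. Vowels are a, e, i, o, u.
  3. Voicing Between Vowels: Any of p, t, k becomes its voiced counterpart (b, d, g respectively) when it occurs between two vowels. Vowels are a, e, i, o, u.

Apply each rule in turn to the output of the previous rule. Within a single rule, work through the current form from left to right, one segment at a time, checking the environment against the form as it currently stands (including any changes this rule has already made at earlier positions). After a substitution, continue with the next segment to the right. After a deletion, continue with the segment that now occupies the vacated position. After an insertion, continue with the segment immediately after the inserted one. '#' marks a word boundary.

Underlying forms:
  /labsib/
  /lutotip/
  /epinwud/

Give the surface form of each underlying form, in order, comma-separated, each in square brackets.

[labsip], [ludodip], [tebinwut]

/labsib/:
  1 Final Obstruent Devoicing: [labsib] → [labsip]
  2 Initial Consonant Epenthesis: no change — [labsip]
  3 Voicing Between Vowels: no change — [labsip]
/lutotip/:
  1 Final Obstruent Devoicing: no change — [lutotip]
  2 Initial Consonant Epenthesis: no change — [lutotip]
  3 Voicing Between Vowels: [lutotip] → [ludodip]
/epinwud/:
  1 Final Obstruent Devoicing: [epinwud] → [epinwut]
  2 Initial Consonant Epenthesis: [epinwut] → [tepinwut]
  3 Voicing Between Vowels: [tepinwut] → [tebinwut]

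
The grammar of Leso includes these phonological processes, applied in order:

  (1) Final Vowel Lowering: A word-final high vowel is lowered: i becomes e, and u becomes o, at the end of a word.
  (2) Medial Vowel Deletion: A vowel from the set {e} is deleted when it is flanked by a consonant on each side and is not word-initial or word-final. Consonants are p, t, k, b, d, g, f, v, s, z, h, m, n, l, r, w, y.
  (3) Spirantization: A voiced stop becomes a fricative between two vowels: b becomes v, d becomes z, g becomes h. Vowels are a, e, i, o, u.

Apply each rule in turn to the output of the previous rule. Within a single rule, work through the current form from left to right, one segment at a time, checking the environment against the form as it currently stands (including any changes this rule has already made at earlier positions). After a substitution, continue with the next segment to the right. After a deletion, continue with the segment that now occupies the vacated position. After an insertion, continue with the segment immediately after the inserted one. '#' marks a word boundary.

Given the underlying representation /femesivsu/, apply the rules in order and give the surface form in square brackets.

[fmsivso]

(1) Final Vowel Lowering: [femesivsu] → [femesivso]
(2) Medial Vowel Deletion: [femesivso] → [fmsivso]
(3) Spirantization: no change — [fmsivso]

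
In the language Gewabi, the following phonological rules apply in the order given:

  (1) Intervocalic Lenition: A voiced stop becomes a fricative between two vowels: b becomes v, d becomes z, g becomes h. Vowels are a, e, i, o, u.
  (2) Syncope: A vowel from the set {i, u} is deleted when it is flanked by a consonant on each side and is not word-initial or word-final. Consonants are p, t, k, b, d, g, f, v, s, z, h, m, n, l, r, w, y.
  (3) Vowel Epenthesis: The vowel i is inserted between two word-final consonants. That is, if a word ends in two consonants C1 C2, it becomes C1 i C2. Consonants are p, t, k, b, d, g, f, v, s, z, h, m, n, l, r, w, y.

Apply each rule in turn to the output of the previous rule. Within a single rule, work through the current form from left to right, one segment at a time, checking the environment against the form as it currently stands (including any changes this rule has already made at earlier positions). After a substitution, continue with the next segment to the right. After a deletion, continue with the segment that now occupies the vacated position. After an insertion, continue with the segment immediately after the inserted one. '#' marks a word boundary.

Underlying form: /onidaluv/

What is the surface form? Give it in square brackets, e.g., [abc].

(1) Intervocalic Lenition: [onidaluv] → [onizaluv]
(2) Syncope: [onizaluv] → [onzalv]
(3) Vowel Epenthesis: [onzalv] → [onzaliv]

[onzaliv]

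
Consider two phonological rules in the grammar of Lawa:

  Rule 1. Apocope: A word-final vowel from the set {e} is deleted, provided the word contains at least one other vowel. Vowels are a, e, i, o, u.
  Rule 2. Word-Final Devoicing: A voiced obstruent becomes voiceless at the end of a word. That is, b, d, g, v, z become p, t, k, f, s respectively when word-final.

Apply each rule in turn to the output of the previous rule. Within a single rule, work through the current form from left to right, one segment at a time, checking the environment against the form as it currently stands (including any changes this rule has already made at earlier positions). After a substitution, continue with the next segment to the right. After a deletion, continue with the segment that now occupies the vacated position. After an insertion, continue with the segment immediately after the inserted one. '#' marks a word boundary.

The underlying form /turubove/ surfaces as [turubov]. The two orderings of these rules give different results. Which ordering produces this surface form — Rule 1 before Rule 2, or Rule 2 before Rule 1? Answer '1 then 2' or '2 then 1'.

Order 1 then 2:
  1 Apocope: [turubove] → [turubov]
  2 Word-Final Devoicing: [turubov] → [turubof]
  result: [turubof]
Order 2 then 1:
  2 Word-Final Devoicing: no change — [turubove]
  1 Apocope: [turubove] → [turubov]
  result: [turubov]

2 then 1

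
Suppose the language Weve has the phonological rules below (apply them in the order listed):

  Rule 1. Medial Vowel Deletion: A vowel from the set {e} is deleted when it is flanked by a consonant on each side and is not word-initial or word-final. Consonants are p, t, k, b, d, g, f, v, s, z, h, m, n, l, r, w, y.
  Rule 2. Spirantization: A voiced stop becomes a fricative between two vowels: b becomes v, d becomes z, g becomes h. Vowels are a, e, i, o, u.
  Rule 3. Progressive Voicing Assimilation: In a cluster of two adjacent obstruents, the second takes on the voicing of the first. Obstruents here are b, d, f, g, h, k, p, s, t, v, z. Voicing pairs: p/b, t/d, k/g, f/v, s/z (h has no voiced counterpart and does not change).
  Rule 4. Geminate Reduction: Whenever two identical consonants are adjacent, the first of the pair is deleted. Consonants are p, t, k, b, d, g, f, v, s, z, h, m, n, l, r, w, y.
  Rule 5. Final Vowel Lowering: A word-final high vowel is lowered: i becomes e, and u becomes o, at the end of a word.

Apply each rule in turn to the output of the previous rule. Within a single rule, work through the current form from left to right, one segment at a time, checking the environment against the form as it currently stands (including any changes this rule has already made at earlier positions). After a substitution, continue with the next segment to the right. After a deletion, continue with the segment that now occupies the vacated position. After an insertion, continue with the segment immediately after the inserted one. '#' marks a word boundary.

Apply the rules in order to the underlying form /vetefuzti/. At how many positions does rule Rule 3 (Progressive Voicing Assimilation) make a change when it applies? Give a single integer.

Rule 1 Medial Vowel Deletion: [vetefuzti] → [vtfuzti]
Rule 2 Spirantization: no change — [vtfuzti]
Rule 3 Progressive Voicing Assimilation: [vtfuzti] → [vdvuzdi]
Rule 4 Geminate Reduction: no change — [vdvuzdi]
Rule 5 Final Vowel Lowering: [vdvuzdi] → [vdvuzde]
Rule Rule 3 changed 3 position(s).

3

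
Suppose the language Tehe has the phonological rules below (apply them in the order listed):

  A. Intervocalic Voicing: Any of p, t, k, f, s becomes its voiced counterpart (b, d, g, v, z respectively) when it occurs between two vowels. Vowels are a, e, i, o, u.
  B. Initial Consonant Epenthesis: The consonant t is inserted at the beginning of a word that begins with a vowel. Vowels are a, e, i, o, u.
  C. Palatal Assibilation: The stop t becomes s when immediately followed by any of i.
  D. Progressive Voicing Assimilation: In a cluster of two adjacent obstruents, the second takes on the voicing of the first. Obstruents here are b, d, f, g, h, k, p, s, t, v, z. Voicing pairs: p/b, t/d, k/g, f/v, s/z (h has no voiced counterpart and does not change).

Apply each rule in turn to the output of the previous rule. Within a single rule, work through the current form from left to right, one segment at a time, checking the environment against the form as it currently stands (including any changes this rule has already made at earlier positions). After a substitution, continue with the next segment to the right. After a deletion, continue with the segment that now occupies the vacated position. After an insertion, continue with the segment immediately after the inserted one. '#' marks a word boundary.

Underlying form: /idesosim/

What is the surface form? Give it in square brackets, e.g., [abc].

[sidezozim]

A Intervocalic Voicing: [idesosim] → [idezozim]
B Initial Consonant Epenthesis: [idezozim] → [tidezozim]
C Palatal Assibilation: [tidezozim] → [sidezozim]
D Progressive Voicing Assimilation: no change — [sidezozim]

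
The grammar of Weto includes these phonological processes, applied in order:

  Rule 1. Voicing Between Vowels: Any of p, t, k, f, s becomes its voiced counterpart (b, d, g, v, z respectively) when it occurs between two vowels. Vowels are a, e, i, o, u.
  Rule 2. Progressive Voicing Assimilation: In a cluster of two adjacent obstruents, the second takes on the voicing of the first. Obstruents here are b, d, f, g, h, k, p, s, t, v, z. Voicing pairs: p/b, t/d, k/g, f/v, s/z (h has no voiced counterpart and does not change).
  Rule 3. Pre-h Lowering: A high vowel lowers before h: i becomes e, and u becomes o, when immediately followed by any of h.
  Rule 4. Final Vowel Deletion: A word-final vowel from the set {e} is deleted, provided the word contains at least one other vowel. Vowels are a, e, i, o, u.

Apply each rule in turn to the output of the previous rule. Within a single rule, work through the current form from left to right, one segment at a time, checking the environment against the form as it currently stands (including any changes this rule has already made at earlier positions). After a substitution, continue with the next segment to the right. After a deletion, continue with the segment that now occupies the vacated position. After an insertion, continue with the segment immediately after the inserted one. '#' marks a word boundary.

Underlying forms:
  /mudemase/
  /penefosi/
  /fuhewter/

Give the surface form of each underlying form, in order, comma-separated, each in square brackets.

/mudemase/:
  Rule 1 Voicing Between Vowels: [mudemase] → [mudemaze]
  Rule 2 Progressive Voicing Assimilation: no change — [mudemaze]
  Rule 3 Pre-h Lowering: no change — [mudemaze]
  Rule 4 Final Vowel Deletion: [mudemaze] → [mudemaz]
/penefosi/:
  Rule 1 Voicing Between Vowels: [penefosi] → [penevozi]
  Rule 2 Progressive Voicing Assimilation: no change — [penevozi]
  Rule 3 Pre-h Lowering: no change — [penevozi]
  Rule 4 Final Vowel Deletion: no change — [penevozi]
/fuhewter/:
  Rule 1 Voicing Between Vowels: no change — [fuhewter]
  Rule 2 Progressive Voicing Assimilation: no change — [fuhewter]
  Rule 3 Pre-h Lowering: [fuhewter] → [fohewter]
  Rule 4 Final Vowel Deletion: no change — [fohewter]

[mudemaz], [penevozi], [fohewter]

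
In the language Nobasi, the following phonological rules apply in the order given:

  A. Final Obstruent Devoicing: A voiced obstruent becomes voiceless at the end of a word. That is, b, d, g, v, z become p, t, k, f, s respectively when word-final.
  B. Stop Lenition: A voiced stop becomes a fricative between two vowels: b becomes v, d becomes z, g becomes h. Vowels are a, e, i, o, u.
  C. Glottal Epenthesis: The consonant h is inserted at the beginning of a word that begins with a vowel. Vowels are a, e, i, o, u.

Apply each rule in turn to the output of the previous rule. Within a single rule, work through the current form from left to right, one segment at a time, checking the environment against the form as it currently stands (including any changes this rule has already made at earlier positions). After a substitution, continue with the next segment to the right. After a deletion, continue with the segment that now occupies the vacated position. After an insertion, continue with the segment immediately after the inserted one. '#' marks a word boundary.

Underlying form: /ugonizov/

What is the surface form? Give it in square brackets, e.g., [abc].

[huhonizof]

A Final Obstruent Devoicing: [ugonizov] → [ugonizof]
B Stop Lenition: [ugonizof] → [uhonizof]
C Glottal Epenthesis: [uhonizof] → [huhonizof]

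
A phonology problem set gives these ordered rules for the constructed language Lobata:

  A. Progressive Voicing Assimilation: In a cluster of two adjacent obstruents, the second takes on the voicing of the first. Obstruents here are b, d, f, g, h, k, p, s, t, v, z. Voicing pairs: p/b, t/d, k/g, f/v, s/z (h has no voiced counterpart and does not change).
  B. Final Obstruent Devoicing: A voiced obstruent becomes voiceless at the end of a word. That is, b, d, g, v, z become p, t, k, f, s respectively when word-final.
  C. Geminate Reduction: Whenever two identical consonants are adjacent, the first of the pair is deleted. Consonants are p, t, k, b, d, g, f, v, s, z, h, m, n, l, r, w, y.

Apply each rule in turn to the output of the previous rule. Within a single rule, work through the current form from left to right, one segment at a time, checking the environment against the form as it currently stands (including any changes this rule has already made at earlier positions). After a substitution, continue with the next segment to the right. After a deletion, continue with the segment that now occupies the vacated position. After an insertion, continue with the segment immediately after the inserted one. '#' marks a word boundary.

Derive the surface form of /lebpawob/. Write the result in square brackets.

[lebawop]

A Progressive Voicing Assimilation: [lebpawob] → [lebbawob]
B Final Obstruent Devoicing: [lebbawob] → [lebbawop]
C Geminate Reduction: [lebbawop] → [lebawop]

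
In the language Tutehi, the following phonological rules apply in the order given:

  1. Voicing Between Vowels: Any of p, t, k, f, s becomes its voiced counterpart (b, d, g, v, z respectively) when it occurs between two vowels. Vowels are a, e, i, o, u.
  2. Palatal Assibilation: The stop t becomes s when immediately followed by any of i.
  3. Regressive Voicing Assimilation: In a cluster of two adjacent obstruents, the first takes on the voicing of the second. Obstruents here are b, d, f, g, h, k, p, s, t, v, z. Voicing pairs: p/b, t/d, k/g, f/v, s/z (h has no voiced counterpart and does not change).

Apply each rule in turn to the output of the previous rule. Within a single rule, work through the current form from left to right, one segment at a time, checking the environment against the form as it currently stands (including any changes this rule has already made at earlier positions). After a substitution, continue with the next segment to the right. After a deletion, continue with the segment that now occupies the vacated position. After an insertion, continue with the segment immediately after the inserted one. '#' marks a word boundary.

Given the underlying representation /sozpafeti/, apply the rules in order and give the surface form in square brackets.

1 Voicing Between Vowels: [sozpafeti] → [sozpavedi]
2 Palatal Assibilation: no change — [sozpavedi]
3 Regressive Voicing Assimilation: [sozpavedi] → [sospavedi]

[sospavedi]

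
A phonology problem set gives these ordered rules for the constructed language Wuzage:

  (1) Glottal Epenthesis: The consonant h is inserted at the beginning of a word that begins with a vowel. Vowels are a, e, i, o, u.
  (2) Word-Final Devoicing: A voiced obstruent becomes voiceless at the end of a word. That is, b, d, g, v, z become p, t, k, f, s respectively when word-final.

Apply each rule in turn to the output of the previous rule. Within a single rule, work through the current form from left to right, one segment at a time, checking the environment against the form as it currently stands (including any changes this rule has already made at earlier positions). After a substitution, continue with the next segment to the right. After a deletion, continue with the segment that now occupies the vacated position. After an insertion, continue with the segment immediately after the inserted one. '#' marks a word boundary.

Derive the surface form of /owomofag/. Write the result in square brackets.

[howomofak]

(1) Glottal Epenthesis: [owomofag] → [howomofag]
(2) Word-Final Devoicing: [howomofag] → [howomofak]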